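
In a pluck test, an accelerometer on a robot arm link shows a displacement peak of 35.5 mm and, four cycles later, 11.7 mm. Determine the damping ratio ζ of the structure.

Logarithmic decrement δ = (1/n)·ln(x₀/x_n) = (1/4)·ln(35.5/11.7) = (1/4)·ln(3.034) = 0.2775.
ζ = δ/√(4π² + δ²) = 0.2775/√(39.48 + 0.0770) = 0.2775/6.289 = 0.04412.

0.0441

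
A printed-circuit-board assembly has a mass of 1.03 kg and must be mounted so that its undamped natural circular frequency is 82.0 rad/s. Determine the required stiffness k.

k = m·ω_n² = 1.03 × 82.00² = 1.03 × 6724 = 6926 N/m.

6930 N/m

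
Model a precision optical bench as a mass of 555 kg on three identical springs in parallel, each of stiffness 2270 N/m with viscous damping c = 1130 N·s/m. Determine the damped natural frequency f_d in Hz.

Parallel springs add: k_eq = 3 × 2270 = 6810 N/m.
ω_n = √(k_eq/m) = √(6810/555) = 3.503 rad/s.
Critical damping c_c = 2√(k_eq·m) = 2√(6810 × 555) = 3888 N·s/m, so ζ = c/c_c = 1130/3888 = 0.2906.
ω_d = ω_n√(1 − ζ²) = 3.503 × √(1 − 0.0845) = 3.352 rad/s.
f_d = ω_d/(2π) = 0.5334 Hz.

0.533 Hz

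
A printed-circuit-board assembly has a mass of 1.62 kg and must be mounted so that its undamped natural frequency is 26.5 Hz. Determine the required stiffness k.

ω_n = 2πf_n = 2π × 26.5 = 166.5 rad/s.
k = m·ω_n² = 1.62 × 166.5² = 1.62 × 27720 = 44910 N/m.

44900 N/m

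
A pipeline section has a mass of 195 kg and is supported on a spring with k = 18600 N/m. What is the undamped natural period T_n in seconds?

0.643 s

ω_n = √(k/m) = √(18600/195) = √95.38 = 9.767 rad/s.
T_n = 2π/ω_n = 6.283/9.767 = 0.6433 s.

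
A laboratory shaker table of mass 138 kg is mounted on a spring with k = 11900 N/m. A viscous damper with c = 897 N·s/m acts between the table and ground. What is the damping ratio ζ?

0.350

ω_n = √(k/m) = √(11900/138) = 9.286 rad/s.
Critical damping c_c = 2√(k·m) = 2√(11900 × 138) = 2563 N·s/m, so ζ = c/c_c = 897/2563 = 0.3500.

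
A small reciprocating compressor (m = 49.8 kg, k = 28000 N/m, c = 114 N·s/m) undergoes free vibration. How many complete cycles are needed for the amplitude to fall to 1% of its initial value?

ζ = c/(2√(km)) = 114/(2√(28000 × 49.8)) = 114/2362 = 0.04827.
Logarithmic decrement δ = 2πζ/√(1 − ζ²) = 2π × 0.04827/√(1 − 0.00233) = 0.3036.
x_n/x₀ = e^(−nδ) ≤ 0.01; take ln: n ≥ ln(1/0.01)/δ = 4.605/0.3036 = 15.17.
So 16 complete cycles are required.

16 cycles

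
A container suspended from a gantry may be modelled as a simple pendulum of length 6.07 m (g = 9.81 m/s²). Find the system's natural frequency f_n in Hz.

0.202 Hz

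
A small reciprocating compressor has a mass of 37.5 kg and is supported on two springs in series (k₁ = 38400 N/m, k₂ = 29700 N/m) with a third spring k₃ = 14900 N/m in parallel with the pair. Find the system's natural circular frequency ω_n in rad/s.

29.1 rad/s

Series pair: k_s = k₁k₂/(k₁+k₂) = (38400)(29700)/(38400 + 29700) = 16750 N/m. In parallel with k₃: k_eq = 16750 + 14900 = 31650 N/m.
ω_n = √(k_eq/m) = √(31650/37.5) = √843.9 = 29.05 rad/s.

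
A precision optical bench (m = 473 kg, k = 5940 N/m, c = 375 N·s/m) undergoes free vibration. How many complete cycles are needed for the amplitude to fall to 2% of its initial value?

6 cycles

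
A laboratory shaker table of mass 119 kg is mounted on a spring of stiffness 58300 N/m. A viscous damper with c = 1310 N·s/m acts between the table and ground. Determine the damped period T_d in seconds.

ω_n = √(k/m) = √(58300/119) = 22.13 rad/s.
Critical damping c_c = 2√(k·m) = 2√(58300 × 119) = 5268 N·s/m, so ζ = c/c_c = 1310/5268 = 0.2487.
ω_d = ω_n√(1 − ζ²) = 22.13 × √(1 − 0.0618) = 21.44 rad/s.
T_d = 2π/ω_d = 0.2931 s.

0.293 s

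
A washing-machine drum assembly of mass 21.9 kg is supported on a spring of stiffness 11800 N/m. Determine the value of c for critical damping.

1020 N·s/m

c_c = 2√(k·m) = 2√(11800 × 21.9) = 2 × 508.4 = 1017 N·s/m.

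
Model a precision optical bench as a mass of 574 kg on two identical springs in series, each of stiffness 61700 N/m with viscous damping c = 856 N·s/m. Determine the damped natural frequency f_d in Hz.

1.16 Hz

Series springs: 1/k_eq = 2/61700, so k_eq = 61700/2 = 30850 N/m.
ω_n = √(k_eq/m) = √(30850/574) = 7.331 rad/s.
Critical damping c_c = 2√(k_eq·m) = 2√(30850 × 574) = 8416 N·s/m, so ζ = c/c_c = 856/8416 = 0.1017.
ω_d = ω_n√(1 − ζ²) = 7.331 × √(1 − 0.0103) = 7.293 rad/s.
f_d = ω_d/(2π) = 1.161 Hz.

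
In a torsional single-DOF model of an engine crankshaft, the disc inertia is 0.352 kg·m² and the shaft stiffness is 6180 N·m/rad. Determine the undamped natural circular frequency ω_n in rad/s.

133 rad/s

ω_n = √(k_t/J) = √(6180/0.352) = √17560 = 132.5 rad/s.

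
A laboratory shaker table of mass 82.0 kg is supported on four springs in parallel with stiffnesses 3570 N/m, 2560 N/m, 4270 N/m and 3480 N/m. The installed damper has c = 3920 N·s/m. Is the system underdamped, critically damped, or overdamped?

Parallel springs add: k_eq = 3570 + 2560 + 4270 + 3480 = 13880 N/m.
c_c = 2√(k_eq·m) = 2134 N·s/m; ζ = c/c_c = 3920/2134 = 1.84.
Since ζ > 1 the system is overdamped.

overdamped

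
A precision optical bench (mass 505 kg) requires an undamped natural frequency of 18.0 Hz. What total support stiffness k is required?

6460000 N/m

ω_n = 2πf_n = 2π × 18.0 = 113.1 rad/s.
k = m·ω_n² = 505 × 113.1² = 505 × 12790 = 6459000 N/m.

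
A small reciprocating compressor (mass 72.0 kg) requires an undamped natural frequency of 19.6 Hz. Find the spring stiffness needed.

ω_n = 2πf_n = 2π × 19.6 = 123.2 rad/s.
k = m·ω_n² = 72.0 × 123.2² = 72.0 × 15170 = 1092000 N/m.

1090000 N/m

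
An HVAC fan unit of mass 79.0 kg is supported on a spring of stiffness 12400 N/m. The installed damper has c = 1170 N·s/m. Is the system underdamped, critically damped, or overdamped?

underdamped

c_c = 2√(k·m) = 1979 N·s/m; ζ = c/c_c = 1170/1979 = 0.591.
Since ζ < 1 the system is underdamped.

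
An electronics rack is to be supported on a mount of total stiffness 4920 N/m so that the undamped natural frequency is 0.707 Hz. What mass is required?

249 kg

ω_n = 2πf_n = 2π × 0.707 = 4.442 rad/s.
m = k/ω_n² = 4920/4.442² = 4920/19.73 = 249.3 kg.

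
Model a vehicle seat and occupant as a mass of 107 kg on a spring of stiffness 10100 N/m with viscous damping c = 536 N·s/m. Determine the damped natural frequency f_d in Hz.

1.49 Hz

ω_n = √(k/m) = √(10100/107) = 9.716 rad/s.
Critical damping c_c = 2√(k·m) = 2√(10100 × 107) = 2079 N·s/m, so ζ = c/c_c = 536/2079 = 0.2578.
ω_d = ω_n√(1 − ζ²) = 9.716 × √(1 − 0.0665) = 9.387 rad/s.
f_d = ω_d/(2π) = 1.494 Hz.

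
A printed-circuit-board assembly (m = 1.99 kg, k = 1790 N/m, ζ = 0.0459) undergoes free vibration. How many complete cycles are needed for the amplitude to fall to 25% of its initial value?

5 cycles

Logarithmic decrement δ = 2πζ/√(1 − ζ²) = 2π × 0.04590/√(1 − 0.00211) = 0.2887.
x_n/x₀ = e^(−nδ) ≤ 0.25; take ln: n ≥ ln(1/0.25)/δ = 1.386/0.2887 = 4.802.
So 5 complete cycles are required.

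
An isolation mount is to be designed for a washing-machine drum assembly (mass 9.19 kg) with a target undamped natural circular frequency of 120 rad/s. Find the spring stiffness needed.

k = m·ω_n² = 9.19 × 120.0² = 9.19 × 14400 = 132300 N/m.

132000 N/m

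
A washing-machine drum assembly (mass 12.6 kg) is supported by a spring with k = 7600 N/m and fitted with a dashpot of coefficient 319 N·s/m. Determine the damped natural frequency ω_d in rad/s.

21.0 rad/s

ω_n = √(k/m) = √(7600/12.6) = 24.56 rad/s.
Critical damping c_c = 2√(k·m) = 2√(7600 × 12.6) = 618.9 N·s/m, so ζ = c/c_c = 319/618.9 = 0.5154.
ω_d = ω_n√(1 − ζ²) = 24.56 × √(1 − 0.266) = 21.05 rad/s.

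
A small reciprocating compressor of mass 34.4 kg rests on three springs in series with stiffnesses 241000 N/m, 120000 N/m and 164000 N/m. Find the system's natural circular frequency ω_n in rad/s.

39.6 rad/s

Series springs: 1/k_eq = 1/241000 + 1/120000 + 1/164000 = 1.858×10^-5, so k_eq = 53820 N/m.
ω_n = √(k_eq/m) = √(53820/34.4) = √1565 = 39.55 rad/s.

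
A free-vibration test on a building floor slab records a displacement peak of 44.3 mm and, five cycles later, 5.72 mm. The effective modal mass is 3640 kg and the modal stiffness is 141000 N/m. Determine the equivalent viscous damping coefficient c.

Logarithmic decrement δ = (1/n)·ln(x₀/x_n) = (1/5)·ln(44.3/5.72) = (1/5)·ln(7.745) = 0.4094.
ζ = δ/√(4π² + δ²) = 0.4094/√(39.48 + 0.168) = 0.4094/6.297 = 0.06502.
c = ζ · 2√(km) = 0.06502 × 2√(141000 × 3640) = 0.06502 × 45310 = 2946 N·s/m.

2950 N·s/m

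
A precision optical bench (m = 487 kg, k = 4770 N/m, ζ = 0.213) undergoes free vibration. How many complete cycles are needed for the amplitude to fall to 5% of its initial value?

3 cycles

Logarithmic decrement δ = 2πζ/√(1 − ζ²) = 2π × 0.2130/√(1 − 0.0454) = 1.370.
x_n/x₀ = e^(−nδ) ≤ 0.05; take ln: n ≥ ln(1/0.05)/δ = 2.996/1.370 = 2.187.
So 3 complete cycles are required.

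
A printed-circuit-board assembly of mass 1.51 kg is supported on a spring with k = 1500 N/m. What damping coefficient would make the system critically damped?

c_c = 2√(k·m) = 2√(1500 × 1.51) = 2 × 47.59 = 95.18 N·s/m.

95.2 N·s/m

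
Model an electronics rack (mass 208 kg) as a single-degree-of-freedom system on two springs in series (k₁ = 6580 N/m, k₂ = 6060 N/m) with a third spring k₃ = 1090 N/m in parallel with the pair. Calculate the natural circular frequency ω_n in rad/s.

4.52 rad/s

Series pair: k_s = k₁k₂/(k₁+k₂) = (6580)(6060)/(6580 + 6060) = 3155 N/m. In parallel with k₃: k_eq = 3155 + 1090 = 4245 N/m.
ω_n = √(k_eq/m) = √(4245/208) = √20.41 = 4.517 rad/s.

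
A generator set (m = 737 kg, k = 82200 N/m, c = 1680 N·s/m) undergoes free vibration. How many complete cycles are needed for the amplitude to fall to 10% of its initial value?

ζ = c/(2√(km)) = 1680/(2√(82200 × 737)) = 1680/15570 = 0.1079.
Logarithmic decrement δ = 2πζ/√(1 − ζ²) = 2π × 0.1079/√(1 − 0.0116) = 0.6821.
x_n/x₀ = e^(−nδ) ≤ 0.1; take ln: n ≥ ln(1/0.1)/δ = 2.303/0.6821 = 3.376.
So 4 complete cycles are required.

4 cycles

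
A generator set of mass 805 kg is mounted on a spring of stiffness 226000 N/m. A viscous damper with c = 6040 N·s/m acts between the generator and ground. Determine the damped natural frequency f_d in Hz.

ω_n = √(k/m) = √(226000/805) = 16.76 rad/s.
Critical damping c_c = 2√(k·m) = 2√(226000 × 805) = 26980 N·s/m, so ζ = c/c_c = 6040/26980 = 0.2239.
ω_d = ω_n√(1 − ζ²) = 16.76 × √(1 − 0.0501) = 16.33 rad/s.
f_d = ω_d/(2π) = 2.599 Hz.

2.60 Hz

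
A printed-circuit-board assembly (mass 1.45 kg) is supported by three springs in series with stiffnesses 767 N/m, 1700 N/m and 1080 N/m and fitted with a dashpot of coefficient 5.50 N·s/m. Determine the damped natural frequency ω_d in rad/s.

15.5 rad/s

Series springs: 1/k_eq = 1/767 + 1/1700 + 1/1080 = 0.002818, so k_eq = 354.9 N/m.
ω_n = √(k_eq/m) = √(354.9/1.45) = 15.64 rad/s.
Critical damping c_c = 2√(k_eq·m) = 2√(354.9 × 1.45) = 45.37 N·s/m, so ζ = c/c_c = 5.50/45.37 = 0.1212.
ω_d = ω_n√(1 − ζ²) = 15.64 × √(1 − 0.0147) = 15.53 rad/s.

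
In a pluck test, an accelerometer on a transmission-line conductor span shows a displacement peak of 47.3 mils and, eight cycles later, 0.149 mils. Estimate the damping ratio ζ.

Logarithmic decrement δ = (1/n)·ln(x₀/x_n) = (1/8)·ln(47.3/0.149) = (1/8)·ln(317.4) = 0.7200.
ζ = δ/√(4π² + δ²) = 0.7200/√(39.48 + 0.518) = 0.7200/6.324 = 0.1139.

0.114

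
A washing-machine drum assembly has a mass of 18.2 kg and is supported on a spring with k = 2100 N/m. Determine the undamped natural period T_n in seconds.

ω_n = √(k/m) = √(2100/18.2) = √115.4 = 10.74 rad/s.
T_n = 2π/ω_n = 6.283/10.74 = 0.5849 s.

0.585 s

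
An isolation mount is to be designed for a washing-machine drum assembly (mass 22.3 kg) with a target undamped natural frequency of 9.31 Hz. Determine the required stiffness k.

76300 N/m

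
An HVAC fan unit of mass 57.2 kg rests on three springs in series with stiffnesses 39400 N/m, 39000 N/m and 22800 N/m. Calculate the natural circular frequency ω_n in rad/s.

Series springs: 1/k_eq = 1/39400 + 1/39000 + 1/22800 = 9.488×10^-5, so k_eq = 10540 N/m.
ω_n = √(k_eq/m) = √(10540/57.2) = √184.3 = 13.57 rad/s.

13.6 rad/s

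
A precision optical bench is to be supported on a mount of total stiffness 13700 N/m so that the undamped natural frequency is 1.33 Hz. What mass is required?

ω_n = 2πf_n = 2π × 1.33 = 8.357 rad/s.
m = k/ω_n² = 13700/8.357² = 13700/69.83 = 196.2 kg.

196 kg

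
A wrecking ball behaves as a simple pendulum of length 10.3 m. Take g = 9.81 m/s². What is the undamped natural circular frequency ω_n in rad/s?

For a simple pendulum ω_n = √(g/L) = √(9.81/10.3) = √0.9524 = 0.9759 rad/s.

0.976 rad/s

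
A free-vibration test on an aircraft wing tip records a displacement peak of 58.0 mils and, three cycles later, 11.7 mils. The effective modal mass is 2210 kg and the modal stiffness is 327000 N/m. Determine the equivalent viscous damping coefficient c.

4550 N·s/m

Logarithmic decrement δ = (1/n)·ln(x₀/x_n) = (1/3)·ln(58.0/11.7) = (1/3)·ln(4.957) = 0.5336.
ζ = δ/√(4π² + δ²) = 0.5336/√(39.48 + 0.285) = 0.5336/6.306 = 0.08462.
c = ζ · 2√(km) = 0.08462 × 2√(327000 × 2210) = 0.08462 × 53770 = 4550 N·s/m.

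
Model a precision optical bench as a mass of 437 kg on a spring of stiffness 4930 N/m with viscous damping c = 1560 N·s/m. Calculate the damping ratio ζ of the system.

ω_n = √(k/m) = √(4930/437) = 3.359 rad/s.
Critical damping c_c = 2√(k·m) = 2√(4930 × 437) = 2936 N·s/m, so ζ = c/c_c = 1560/2936 = 0.5314.

0.531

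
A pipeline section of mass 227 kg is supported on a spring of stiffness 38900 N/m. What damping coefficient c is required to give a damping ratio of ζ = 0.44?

2610 N·s/m

c_c = 2√(k·m) = 2√(38900 × 227) = 5943 N·s/m.
c = ζ·c_c = 0.44 × 5943 = 2615 N·s/m.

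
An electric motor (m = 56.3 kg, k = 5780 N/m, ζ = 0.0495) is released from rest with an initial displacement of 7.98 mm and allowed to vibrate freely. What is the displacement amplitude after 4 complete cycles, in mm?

Logarithmic decrement δ = 2πζ/√(1 − ζ²) = 2π × 0.04950/√(1 − 0.00245) = 0.3114.
After n cycles, x_n/x₀ = e^(−nδ), so x_4 = 7.98 × e^(−4 × 0.3114) = 7.98 × 0.2878 = 2.296 mm.

2.30 mm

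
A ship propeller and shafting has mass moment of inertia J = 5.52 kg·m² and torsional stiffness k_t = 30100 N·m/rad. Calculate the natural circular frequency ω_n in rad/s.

73.8 rad/s

ω_n = √(k_t/J) = √(30100/5.52) = √5453 = 73.84 rad/s.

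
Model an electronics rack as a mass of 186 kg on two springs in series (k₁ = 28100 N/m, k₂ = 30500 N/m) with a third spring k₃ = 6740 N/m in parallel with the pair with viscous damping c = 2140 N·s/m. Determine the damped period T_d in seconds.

Series pair: k_s = k₁k₂/(k₁+k₂) = (28100)(30500)/(28100 + 30500) = 14630 N/m. In parallel with k₃: k_eq = 14630 + 6740 = 21370 N/m.
ω_n = √(k_eq/m) = √(21370/186) = 10.72 rad/s.
Critical damping c_c = 2√(k_eq·m) = 2√(21370 × 186) = 3987 N·s/m, so ζ = c/c_c = 2140/3987 = 0.5367.
ω_d = ω_n√(1 − ζ²) = 10.72 × √(1 − 0.288) = 9.043 rad/s.
T_d = 2π/ω_d = 0.6948 s.

0.695 s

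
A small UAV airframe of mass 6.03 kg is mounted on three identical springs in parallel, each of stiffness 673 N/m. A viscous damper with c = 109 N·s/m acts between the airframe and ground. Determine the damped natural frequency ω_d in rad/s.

15.9 rad/s

Parallel springs add: k_eq = 3 × 673 = 2019 N/m.
ω_n = √(k_eq/m) = √(2019/6.03) = 18.30 rad/s.
Critical damping c_c = 2√(k_eq·m) = 2√(2019 × 6.03) = 220.7 N·s/m, so ζ = c/c_c = 109/220.7 = 0.4939.
ω_d = ω_n√(1 − ζ²) = 18.30 × √(1 − 0.244) = 15.91 rad/s.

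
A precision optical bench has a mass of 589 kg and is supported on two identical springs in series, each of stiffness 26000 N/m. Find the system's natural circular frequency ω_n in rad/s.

4.70 rad/s

Series springs: 1/k_eq = 2/26000, so k_eq = 26000/2 = 13000 N/m.
ω_n = √(k_eq/m) = √(13000/589) = √22.07 = 4.698 rad/s.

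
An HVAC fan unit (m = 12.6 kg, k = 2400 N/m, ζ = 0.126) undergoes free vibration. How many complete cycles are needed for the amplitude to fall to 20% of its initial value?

Logarithmic decrement δ = 2πζ/√(1 − ζ²) = 2π × 0.1260/√(1 − 0.0159) = 0.7980.
x_n/x₀ = e^(−nδ) ≤ 0.2; take ln: n ≥ ln(1/0.2)/δ = 1.609/0.7980 = 2.017.
So 3 complete cycles are required.

3 cycles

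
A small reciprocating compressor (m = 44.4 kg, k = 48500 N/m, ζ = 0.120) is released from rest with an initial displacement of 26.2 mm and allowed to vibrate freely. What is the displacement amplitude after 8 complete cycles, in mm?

0.0602 mm

Logarithmic decrement δ = 2πζ/√(1 − ζ²) = 2π × 0.1200/√(1 − 0.0144) = 0.7595.
After n cycles, x_n/x₀ = e^(−nδ), so x_8 = 26.2 × e^(−8 × 0.7595) = 26.2 × 0.002298 = 0.06020 mm.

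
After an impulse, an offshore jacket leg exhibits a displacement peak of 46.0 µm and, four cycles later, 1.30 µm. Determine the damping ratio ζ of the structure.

0.140

Logarithmic decrement δ = (1/n)·ln(x₀/x_n) = (1/4)·ln(46.0/1.30) = (1/4)·ln(35.38) = 0.8916.
ζ = δ/√(4π² + δ²) = 0.8916/√(39.48 + 0.795) = 0.8916/6.346 = 0.1405.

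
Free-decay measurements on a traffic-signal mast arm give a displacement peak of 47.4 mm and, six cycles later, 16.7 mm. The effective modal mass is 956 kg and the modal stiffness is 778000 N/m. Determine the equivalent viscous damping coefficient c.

1510 N·s/m

Logarithmic decrement δ = (1/n)·ln(x₀/x_n) = (1/6)·ln(47.4/16.7) = (1/6)·ln(2.838) = 0.1739.
ζ = δ/√(4π² + δ²) = 0.1739/√(39.48 + 0.0302) = 0.1739/6.286 = 0.02766.
c = ζ · 2√(km) = 0.02766 × 2√(778000 × 956) = 0.02766 × 54540 = 1509 N·s/m.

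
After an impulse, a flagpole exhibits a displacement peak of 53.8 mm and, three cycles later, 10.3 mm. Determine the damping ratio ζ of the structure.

Logarithmic decrement δ = (1/n)·ln(x₀/x_n) = (1/3)·ln(53.8/10.3) = (1/3)·ln(5.223) = 0.5510.
ζ = δ/√(4π² + δ²) = 0.5510/√(39.48 + 0.304) = 0.5510/6.307 = 0.08737.

0.0874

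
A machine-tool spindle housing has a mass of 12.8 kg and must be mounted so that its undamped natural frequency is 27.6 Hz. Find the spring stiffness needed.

385000 N/m

ω_n = 2πf_n = 2π × 27.6 = 173.4 rad/s.
k = m·ω_n² = 12.8 × 173.4² = 12.8 × 30070 = 384900 N/m.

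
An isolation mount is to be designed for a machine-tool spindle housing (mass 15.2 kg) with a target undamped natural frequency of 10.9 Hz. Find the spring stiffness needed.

71300 N/m

ω_n = 2πf_n = 2π × 10.9 = 68.49 rad/s.
k = m·ω_n² = 15.2 × 68.49² = 15.2 × 4690 = 71290 N/m.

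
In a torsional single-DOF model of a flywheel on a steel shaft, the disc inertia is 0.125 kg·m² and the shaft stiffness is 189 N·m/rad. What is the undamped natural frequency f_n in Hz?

ω_n = √(k_t/J) = √(189/0.125) = √1512 = 38.88 rad/s.
f_n = ω_n/(2π) = 38.88/6.283 = 6.189 Hz.

6.19 Hz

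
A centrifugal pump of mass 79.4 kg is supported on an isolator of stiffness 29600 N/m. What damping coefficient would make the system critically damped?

c_c = 2√(k·m) = 2√(29600 × 79.4) = 2 × 1533 = 3066 N·s/m.

3070 N·s/m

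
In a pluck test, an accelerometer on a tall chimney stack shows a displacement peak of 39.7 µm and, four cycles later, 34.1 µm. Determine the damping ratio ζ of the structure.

Logarithmic decrement δ = (1/n)·ln(x₀/x_n) = (1/4)·ln(39.7/34.1) = (1/4)·ln(1.164) = 0.03801.
ζ = δ/√(4π² + δ²) = 0.03801/√(39.48 + 0.00145) = 0.03801/6.283 = 0.006050.

0.00605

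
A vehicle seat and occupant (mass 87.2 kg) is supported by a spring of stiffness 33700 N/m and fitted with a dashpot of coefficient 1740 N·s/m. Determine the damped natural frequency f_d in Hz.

ω_n = √(k/m) = √(33700/87.2) = 19.66 rad/s.
Critical damping c_c = 2√(k·m) = 2√(33700 × 87.2) = 3428 N·s/m, so ζ = c/c_c = 1740/3428 = 0.5075.
ω_d = ω_n√(1 − ζ²) = 19.66 × √(1 − 0.258) = 16.94 rad/s.
f_d = ω_d/(2π) = 2.696 Hz.

2.70 Hz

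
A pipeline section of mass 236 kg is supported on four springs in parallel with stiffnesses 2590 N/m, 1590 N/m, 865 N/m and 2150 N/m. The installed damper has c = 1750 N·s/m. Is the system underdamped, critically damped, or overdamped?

underdamped

Parallel springs add: k_eq = 2590 + 1590 + 865 + 2150 = 7195 N/m.
c_c = 2√(k_eq·m) = 2606 N·s/m; ζ = c/c_c = 1750/2606 = 0.671.
Since ζ < 1 the system is underdamped.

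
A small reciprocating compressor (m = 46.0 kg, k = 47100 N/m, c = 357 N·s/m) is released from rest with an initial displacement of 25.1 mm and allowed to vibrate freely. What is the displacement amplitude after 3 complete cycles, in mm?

2.51 mm

ζ = c/(2√(km)) = 357/(2√(47100 × 46.0)) = 357/2944 = 0.1213.
Logarithmic decrement δ = 2πζ/√(1 − ζ²) = 2π × 0.1213/√(1 − 0.0147) = 0.7676.
After n cycles, x_n/x₀ = e^(−nδ), so x_3 = 25.1 × e^(−3 × 0.7676) = 25.1 × 0.09997 = 2.509 mm.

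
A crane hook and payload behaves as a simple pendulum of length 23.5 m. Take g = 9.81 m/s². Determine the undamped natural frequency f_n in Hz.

For a simple pendulum ω_n = √(g/L) = √(9.81/23.5) = √0.4174 = 0.6461 rad/s.
f_n = ω_n/(2π) = 0.6461/6.283 = 0.1028 Hz.

0.103 Hz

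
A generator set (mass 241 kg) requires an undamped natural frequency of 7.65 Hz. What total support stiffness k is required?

ω_n = 2πf_n = 2π × 7.65 = 48.07 rad/s.
k = m·ω_n² = 241 × 48.07² = 241 × 2310 = 556800 N/m.

557000 N/m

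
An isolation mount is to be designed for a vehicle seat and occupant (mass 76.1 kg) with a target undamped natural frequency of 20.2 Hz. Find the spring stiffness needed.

1230000 N/m

ω_n = 2πf_n = 2π × 20.2 = 126.9 rad/s.
k = m·ω_n² = 76.1 × 126.9² = 76.1 × 16110 = 1226000 N/m.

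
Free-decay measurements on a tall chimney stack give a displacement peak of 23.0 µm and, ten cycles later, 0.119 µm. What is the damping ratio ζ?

Logarithmic decrement δ = (1/n)·ln(x₀/x_n) = (1/10)·ln(23.0/0.119) = (1/10)·ln(193.3) = 0.5264.
ζ = δ/√(4π² + δ²) = 0.5264/√(39.48 + 0.277) = 0.5264/6.305 = 0.08349.

0.0835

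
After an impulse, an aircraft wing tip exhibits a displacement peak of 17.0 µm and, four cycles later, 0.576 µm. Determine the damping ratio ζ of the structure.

0.133

Logarithmic decrement δ = (1/n)·ln(x₀/x_n) = (1/4)·ln(17.0/0.576) = (1/4)·ln(29.51) = 0.8462.
ζ = δ/√(4π² + δ²) = 0.8462/√(39.48 + 0.716) = 0.8462/6.340 = 0.1335.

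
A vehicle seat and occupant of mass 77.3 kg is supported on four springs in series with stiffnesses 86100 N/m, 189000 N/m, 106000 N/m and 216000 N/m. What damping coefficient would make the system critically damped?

Series springs: 1/k_eq = 1/86100 + 1/189000 + 1/106000 + 1/216000 = 3.097×10^-5, so k_eq = 32290 N/m.
c_c = 2√(k_eq·m) = 2√(32290 × 77.3) = 2 × 1580 = 3160 N·s/m.

3160 N·s/m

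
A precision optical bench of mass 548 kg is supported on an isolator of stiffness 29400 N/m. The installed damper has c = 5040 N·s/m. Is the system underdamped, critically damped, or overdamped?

underdamped

c_c = 2√(k·m) = 8028 N·s/m; ζ = c/c_c = 5040/8028 = 0.628.
Since ζ < 1 the system is underdamped.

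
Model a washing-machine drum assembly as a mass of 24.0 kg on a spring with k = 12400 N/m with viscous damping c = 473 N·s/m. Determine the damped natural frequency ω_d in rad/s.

ω_n = √(k/m) = √(12400/24.0) = 22.73 rad/s.
Critical damping c_c = 2√(k·m) = 2√(12400 × 24.0) = 1091 N·s/m, so ζ = c/c_c = 473/1091 = 0.4335.
ω_d = ω_n√(1 − ζ²) = 22.73 × √(1 − 0.188) = 20.48 rad/s.

20.5 rad/s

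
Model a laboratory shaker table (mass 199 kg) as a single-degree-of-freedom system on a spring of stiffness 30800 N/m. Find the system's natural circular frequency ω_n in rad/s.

ω_n = √(k/m) = √(30800/199) = √154.8 = 12.44 rad/s.

12.4 rad/s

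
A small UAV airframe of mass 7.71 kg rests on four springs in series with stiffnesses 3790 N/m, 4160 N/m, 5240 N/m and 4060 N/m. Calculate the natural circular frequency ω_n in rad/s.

11.7 rad/s

Series springs: 1/k_eq = 1/3790 + 1/4160 + 1/5240 + 1/4060 = 0.0009414, so k_eq = 1062 N/m.
ω_n = √(k_eq/m) = √(1062/7.71) = √137.8 = 11.74 rad/s.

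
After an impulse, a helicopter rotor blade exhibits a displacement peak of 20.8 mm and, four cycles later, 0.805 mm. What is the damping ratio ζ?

0.128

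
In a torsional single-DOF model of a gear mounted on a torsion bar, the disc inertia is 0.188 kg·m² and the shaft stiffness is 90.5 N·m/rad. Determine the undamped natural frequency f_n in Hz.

ω_n = √(k_t/J) = √(90.5/0.188) = √481.4 = 21.94 rad/s.
f_n = ω_n/(2π) = 21.94/6.283 = 3.492 Hz.

3.49 Hz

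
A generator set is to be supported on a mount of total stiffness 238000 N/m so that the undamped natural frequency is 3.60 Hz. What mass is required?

465 kg

ω_n = 2πf_n = 2π × 3.60 = 22.62 rad/s.
m = k/ω_n² = 238000/22.62² = 238000/511.6 = 465.2 kg.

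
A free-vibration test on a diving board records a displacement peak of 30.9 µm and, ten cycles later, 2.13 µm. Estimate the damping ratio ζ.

Logarithmic decrement δ = (1/n)·ln(x₀/x_n) = (1/10)·ln(30.9/2.13) = (1/10)·ln(14.51) = 0.2675.
ζ = δ/√(4π² + δ²) = 0.2675/√(39.48 + 0.0715) = 0.2675/6.289 = 0.04253.

0.0425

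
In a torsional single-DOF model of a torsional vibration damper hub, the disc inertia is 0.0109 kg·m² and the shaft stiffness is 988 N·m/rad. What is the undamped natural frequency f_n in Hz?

ω_n = √(k_t/J) = √(988/0.0109) = √90640 = 301.1 rad/s.
f_n = ω_n/(2π) = 301.1/6.283 = 47.92 Hz.

47.9 Hz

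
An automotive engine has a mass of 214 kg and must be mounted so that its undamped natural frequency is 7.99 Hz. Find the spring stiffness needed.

539000 N/m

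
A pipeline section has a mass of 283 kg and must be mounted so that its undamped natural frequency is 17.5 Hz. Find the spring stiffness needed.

ω_n = 2πf_n = 2π × 17.5 = 110.0 rad/s.
k = m·ω_n² = 283 × 110.0² = 283 × 12090 = 3422000 N/m.

3420000 N/m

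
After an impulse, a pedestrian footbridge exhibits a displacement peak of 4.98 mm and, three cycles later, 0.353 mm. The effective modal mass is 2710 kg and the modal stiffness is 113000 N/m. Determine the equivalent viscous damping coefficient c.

Logarithmic decrement δ = (1/n)·ln(x₀/x_n) = (1/3)·ln(4.98/0.353) = (1/3)·ln(14.11) = 0.8822.
ζ = δ/√(4π² + δ²) = 0.8822/√(39.48 + 0.778) = 0.8822/6.345 = 0.1390.
c = ζ · 2√(km) = 0.1390 × 2√(113000 × 2710) = 0.1390 × 35000 = 4867 N·s/m.

4870 N·s/m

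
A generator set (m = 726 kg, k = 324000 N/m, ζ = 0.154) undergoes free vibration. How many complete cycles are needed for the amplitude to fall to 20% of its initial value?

2 cycles

Logarithmic decrement δ = 2πζ/√(1 − ζ²) = 2π × 0.1540/√(1 − 0.0237) = 0.9793.
x_n/x₀ = e^(−nδ) ≤ 0.2; take ln: n ≥ ln(1/0.2)/δ = 1.609/0.9793 = 1.643.
So 2 complete cycles are required.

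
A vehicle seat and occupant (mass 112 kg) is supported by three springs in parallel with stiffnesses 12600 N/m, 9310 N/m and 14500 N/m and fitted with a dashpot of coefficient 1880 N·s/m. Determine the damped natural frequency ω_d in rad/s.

Parallel springs add: k_eq = 12600 + 9310 + 14500 = 36410 N/m.
ω_n = √(k_eq/m) = √(36410/112) = 18.03 rad/s.
Critical damping c_c = 2√(k_eq·m) = 2√(36410 × 112) = 4039 N·s/m, so ζ = c/c_c = 1880/4039 = 0.4655.
ω_d = ω_n√(1 − ζ²) = 18.03 × √(1 − 0.217) = 15.96 rad/s.

16.0 rad/s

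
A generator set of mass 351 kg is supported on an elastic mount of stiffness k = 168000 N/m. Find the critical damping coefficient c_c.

15400 N·s/m

c_c = 2√(k·m) = 2√(168000 × 351) = 2 × 7679 = 15360 N·s/m.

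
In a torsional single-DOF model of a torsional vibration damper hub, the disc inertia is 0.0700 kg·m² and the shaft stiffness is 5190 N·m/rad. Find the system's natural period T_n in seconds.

0.0231 s

ω_n = √(k_t/J) = √(5190/0.0700) = √74140 = 272.3 rad/s.
T_n = 2π/ω_n = 6.283/272.3 = 0.02308 s.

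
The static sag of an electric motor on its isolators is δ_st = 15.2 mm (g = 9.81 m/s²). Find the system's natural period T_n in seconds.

0.247 s

ω_n = √(g/δ_st) = √(9.81/0.0152) = √645.4 = 25.40 rad/s.
T_n = 2π/ω_n = 6.283/25.40 = 0.2473 s.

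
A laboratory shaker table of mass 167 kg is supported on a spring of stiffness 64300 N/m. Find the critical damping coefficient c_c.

c_c = 2√(k·m) = 2√(64300 × 167) = 2 × 3277 = 6554 N·s/m.

6550 N·s/m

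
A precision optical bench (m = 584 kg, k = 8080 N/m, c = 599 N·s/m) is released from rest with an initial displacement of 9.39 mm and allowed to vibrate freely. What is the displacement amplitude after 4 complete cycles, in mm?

ζ = c/(2√(km)) = 599/(2√(8080 × 584)) = 599/4345 = 0.1379.
Logarithmic decrement δ = 2πζ/√(1 − ζ²) = 2π × 0.1379/√(1 − 0.0190) = 0.8746.
After n cycles, x_n/x₀ = e^(−nδ), so x_4 = 9.39 × e^(−4 × 0.8746) = 9.39 × 0.03024 = 0.2840 mm.

0.284 mm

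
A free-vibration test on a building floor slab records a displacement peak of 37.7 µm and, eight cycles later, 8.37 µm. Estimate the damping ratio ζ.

0.0299

Logarithmic decrement δ = (1/n)·ln(x₀/x_n) = (1/8)·ln(37.7/8.37) = (1/8)·ln(4.504) = 0.1881.
ζ = δ/√(4π² + δ²) = 0.1881/√(39.48 + 0.0354) = 0.1881/6.286 = 0.02993.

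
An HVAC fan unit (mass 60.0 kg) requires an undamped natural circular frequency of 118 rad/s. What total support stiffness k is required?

835000 N/m

k = m·ω_n² = 60.0 × 118.0² = 60.0 × 13920 = 835400 N/m.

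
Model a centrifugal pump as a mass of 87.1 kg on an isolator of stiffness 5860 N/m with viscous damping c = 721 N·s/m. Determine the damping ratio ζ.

0.505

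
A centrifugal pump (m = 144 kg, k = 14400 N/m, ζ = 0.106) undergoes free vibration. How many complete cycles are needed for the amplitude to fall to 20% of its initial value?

3 cycles

Logarithmic decrement δ = 2πζ/√(1 − ζ²) = 2π × 0.1060/√(1 − 0.0112) = 0.6698.
x_n/x₀ = e^(−nδ) ≤ 0.2; take ln: n ≥ ln(1/0.2)/δ = 1.609/0.6698 = 2.403.
So 3 complete cycles are required.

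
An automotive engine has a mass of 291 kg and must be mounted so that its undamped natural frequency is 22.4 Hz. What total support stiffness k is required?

ω_n = 2πf_n = 2π × 22.4 = 140.7 rad/s.
k = m·ω_n² = 291 × 140.7² = 291 × 19810 = 5764000 N/m.

5760000 N/m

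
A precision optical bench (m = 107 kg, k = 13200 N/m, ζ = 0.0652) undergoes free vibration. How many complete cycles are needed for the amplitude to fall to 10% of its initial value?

6 cycles

Logarithmic decrement δ = 2πζ/√(1 − ζ²) = 2π × 0.06520/√(1 − 0.00425) = 0.4105.
x_n/x₀ = e^(−nδ) ≤ 0.1; take ln: n ≥ ln(1/0.1)/δ = 2.303/0.4105 = 5.609.
So 6 complete cycles are required.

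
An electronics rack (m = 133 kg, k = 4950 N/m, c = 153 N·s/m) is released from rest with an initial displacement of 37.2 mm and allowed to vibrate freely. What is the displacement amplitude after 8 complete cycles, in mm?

0.319 mm

ζ = c/(2√(km)) = 153/(2√(4950 × 133)) = 153/1623 = 0.09428.
Logarithmic decrement δ = 2πζ/√(1 − ζ²) = 2π × 0.09428/√(1 − 0.00889) = 0.5950.
After n cycles, x_n/x₀ = e^(−nδ), so x_8 = 37.2 × e^(−8 × 0.5950) = 37.2 × 0.008562 = 0.3185 mm.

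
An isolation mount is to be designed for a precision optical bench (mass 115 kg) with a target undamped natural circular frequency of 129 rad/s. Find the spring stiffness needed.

1910000 N/m

k = m·ω_n² = 115 × 129.0² = 115 × 16640 = 1914000 N/m.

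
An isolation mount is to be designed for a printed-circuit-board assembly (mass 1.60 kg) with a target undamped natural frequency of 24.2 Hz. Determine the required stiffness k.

ω_n = 2πf_n = 2π × 24.2 = 152.1 rad/s.
k = m·ω_n² = 1.60 × 152.1² = 1.60 × 23120 = 36990 N/m.

37000 N/m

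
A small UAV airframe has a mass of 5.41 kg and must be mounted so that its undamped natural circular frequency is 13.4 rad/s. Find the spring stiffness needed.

k = m·ω_n² = 5.41 × 13.40² = 5.41 × 179.6 = 971.4 N/m.

971 N/m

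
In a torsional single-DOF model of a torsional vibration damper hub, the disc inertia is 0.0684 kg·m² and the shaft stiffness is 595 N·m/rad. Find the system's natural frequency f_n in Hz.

ω_n = √(k_t/J) = √(595/0.0684) = √8699 = 93.27 rad/s.
f_n = ω_n/(2π) = 93.27/6.283 = 14.84 Hz.

14.8 Hz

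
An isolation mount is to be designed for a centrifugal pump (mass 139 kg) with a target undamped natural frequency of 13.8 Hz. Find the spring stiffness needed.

1050000 N/m

ω_n = 2πf_n = 2π × 13.8 = 86.71 rad/s.
k = m·ω_n² = 139 × 86.71² = 139 × 7518 = 1045000 N/m.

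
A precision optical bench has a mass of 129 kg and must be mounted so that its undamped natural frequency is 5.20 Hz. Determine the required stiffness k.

ω_n = 2πf_n = 2π × 5.20 = 32.67 rad/s.
k = m·ω_n² = 129 × 32.67² = 129 × 1067 = 137700 N/m.

138000 N/m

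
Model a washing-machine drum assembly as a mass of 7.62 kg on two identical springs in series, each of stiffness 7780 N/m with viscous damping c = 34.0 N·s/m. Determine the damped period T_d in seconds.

Series springs: 1/k_eq = 2/7780, so k_eq = 7780/2 = 3890 N/m.
ω_n = √(k_eq/m) = √(3890/7.62) = 22.59 rad/s.
Critical damping c_c = 2√(k_eq·m) = 2√(3890 × 7.62) = 344.3 N·s/m, so ζ = c/c_c = 34.0/344.3 = 0.09874.
ω_d = ω_n√(1 − ζ²) = 22.59 × √(1 − 0.00975) = 22.48 rad/s.
T_d = 2π/ω_d = 0.2795 s.

0.279 s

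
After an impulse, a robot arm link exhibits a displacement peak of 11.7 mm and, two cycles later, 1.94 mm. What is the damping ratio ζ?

Logarithmic decrement δ = (1/n)·ln(x₀/x_n) = (1/2)·ln(11.7/1.94) = (1/2)·ln(6.031) = 0.8985.
ζ = δ/√(4π² + δ²) = 0.8985/√(39.48 + 0.807) = 0.8985/6.347 = 0.1416.

0.142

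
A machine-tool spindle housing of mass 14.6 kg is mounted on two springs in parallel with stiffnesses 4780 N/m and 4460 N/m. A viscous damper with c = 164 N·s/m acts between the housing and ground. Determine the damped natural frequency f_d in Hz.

Parallel springs add: k_eq = 4780 + 4460 = 9240 N/m.
ω_n = √(k_eq/m) = √(9240/14.6) = 25.16 rad/s.
Critical damping c_c = 2√(k_eq·m) = 2√(9240 × 14.6) = 734.6 N·s/m, so ζ = c/c_c = 164/734.6 = 0.2233.
ω_d = ω_n√(1 − ζ²) = 25.16 × √(1 − 0.0498) = 24.52 rad/s.
f_d = ω_d/(2π) = 3.903 Hz.

3.90 Hz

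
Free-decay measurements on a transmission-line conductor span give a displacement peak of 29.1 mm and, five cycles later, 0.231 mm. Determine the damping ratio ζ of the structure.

0.152

Logarithmic decrement δ = (1/n)·ln(x₀/x_n) = (1/5)·ln(29.1/0.231) = (1/5)·ln(126.0) = 0.9672.
ζ = δ/√(4π² + δ²) = 0.9672/√(39.48 + 0.936) = 0.9672/6.357 = 0.1521.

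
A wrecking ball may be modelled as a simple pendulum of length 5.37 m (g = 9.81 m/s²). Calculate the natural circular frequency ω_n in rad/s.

1.35 rad/s

For a simple pendulum ω_n = √(g/L) = √(9.81/5.37) = √1.827 = 1.352 rad/s.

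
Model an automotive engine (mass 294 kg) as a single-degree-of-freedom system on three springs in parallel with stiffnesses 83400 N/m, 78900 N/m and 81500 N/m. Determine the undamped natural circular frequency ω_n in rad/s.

28.8 rad/s

Parallel springs add: k_eq = 83400 + 78900 + 81500 = 243800 N/m.
ω_n = √(k_eq/m) = √(243800/294) = √829.3 = 28.80 rad/s.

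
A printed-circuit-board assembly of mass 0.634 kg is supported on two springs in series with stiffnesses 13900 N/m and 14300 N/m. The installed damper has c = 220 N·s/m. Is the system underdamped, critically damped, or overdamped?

overdamped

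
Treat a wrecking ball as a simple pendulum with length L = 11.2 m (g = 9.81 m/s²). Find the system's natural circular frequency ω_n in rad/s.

For a simple pendulum ω_n = √(g/L) = √(9.81/11.2) = √0.8759 = 0.9359 rad/s.

0.936 rad/s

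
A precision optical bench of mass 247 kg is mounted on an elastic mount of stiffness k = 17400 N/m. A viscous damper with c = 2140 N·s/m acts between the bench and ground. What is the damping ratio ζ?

0.516

ω_n = √(k/m) = √(17400/247) = 8.393 rad/s.
Critical damping c_c = 2√(k·m) = 2√(17400 × 247) = 4146 N·s/m, so ζ = c/c_c = 2140/4146 = 0.5161.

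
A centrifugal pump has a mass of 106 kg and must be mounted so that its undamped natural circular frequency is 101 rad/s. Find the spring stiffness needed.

1080000 N/m

k = m·ω_n² = 106 × 101.0² = 106 × 10200 = 1081000 N/m.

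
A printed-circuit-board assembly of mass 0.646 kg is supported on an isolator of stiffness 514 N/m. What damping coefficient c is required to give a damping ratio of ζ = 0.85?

31.0 N·s/m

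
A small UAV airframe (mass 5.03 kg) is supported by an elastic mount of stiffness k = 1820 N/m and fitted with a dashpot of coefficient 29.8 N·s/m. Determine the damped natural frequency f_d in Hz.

2.99 Hz

ω_n = √(k/m) = √(1820/5.03) = 19.02 rad/s.
Critical damping c_c = 2√(k·m) = 2√(1820 × 5.03) = 191.4 N·s/m, so ζ = c/c_c = 29.8/191.4 = 0.1557.
ω_d = ω_n√(1 − ζ²) = 19.02 × √(1 − 0.0243) = 18.79 rad/s.
f_d = ω_d/(2π) = 2.990 Hz.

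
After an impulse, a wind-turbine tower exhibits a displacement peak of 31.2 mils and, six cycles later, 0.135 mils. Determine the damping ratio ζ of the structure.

0.143

Logarithmic decrement δ = (1/n)·ln(x₀/x_n) = (1/6)·ln(31.2/0.135) = (1/6)·ln(231.1) = 0.9071.
ζ = δ/√(4π² + δ²) = 0.9071/√(39.48 + 0.823) = 0.9071/6.348 = 0.1429.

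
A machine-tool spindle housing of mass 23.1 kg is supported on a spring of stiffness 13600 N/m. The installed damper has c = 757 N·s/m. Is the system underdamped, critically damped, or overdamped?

underdamped

c_c = 2√(k·m) = 1121 N·s/m; ζ = c/c_c = 757/1121 = 0.675.
Since ζ < 1 the system is underdamped.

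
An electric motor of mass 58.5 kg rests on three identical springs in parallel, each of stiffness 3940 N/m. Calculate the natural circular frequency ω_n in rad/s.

14.2 rad/s

Parallel springs add: k_eq = 3 × 3940 = 11820 N/m.
ω_n = √(k_eq/m) = √(11820/58.5) = √202.1 = 14.21 rad/s.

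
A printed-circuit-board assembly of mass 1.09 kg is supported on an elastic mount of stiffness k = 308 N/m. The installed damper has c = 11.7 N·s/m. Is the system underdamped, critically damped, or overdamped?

c_c = 2√(k·m) = 36.65 N·s/m; ζ = c/c_c = 11.7/36.65 = 0.319.
Since ζ < 1 the system is underdamped.

underdamped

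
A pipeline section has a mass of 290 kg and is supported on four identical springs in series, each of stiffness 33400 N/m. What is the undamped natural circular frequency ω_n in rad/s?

Series springs: 1/k_eq = 4/33400, so k_eq = 33400/4 = 8350 N/m.
ω_n = √(k_eq/m) = √(8350/290) = √28.79 = 5.366 rad/s.

5.37 rad/s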